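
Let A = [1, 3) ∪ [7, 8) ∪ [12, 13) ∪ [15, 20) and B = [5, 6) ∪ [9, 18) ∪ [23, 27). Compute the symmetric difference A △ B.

A \ B = [1, 3), [7, 8), [18, 20).
B \ A = [5, 6), [9, 12), [13, 15), [23, 27).
Union of the two gives the symmetric difference.

[1, 3) ∪ [5, 6) ∪ [7, 8) ∪ [9, 12) ∪ [13, 15) ∪ [18, 20) ∪ [23, 27)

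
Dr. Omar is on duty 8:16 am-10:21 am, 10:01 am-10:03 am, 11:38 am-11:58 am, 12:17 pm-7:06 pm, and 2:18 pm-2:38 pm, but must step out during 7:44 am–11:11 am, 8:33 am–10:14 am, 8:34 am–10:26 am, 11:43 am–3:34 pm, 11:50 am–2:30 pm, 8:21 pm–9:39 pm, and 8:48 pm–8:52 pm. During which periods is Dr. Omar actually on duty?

Merge the first list: 8:16 am-10:21 am, 11:38 am-11:58 am, 12:17 pm-7:06 pm.
Merge the second list: 7:44 am-11:11 am, 11:43 am-3:34 pm, 8:21 pm-9:39 pm.
8:16 am-10:21 am: entirely removed.
11:38 am-11:58 am \ B = 11:38 am-11:43 am.
12:17 pm-7:06 pm \ B = 3:34 pm-7:06 pm.

11:38 am-11:43 am, 3:34 pm-7:06 pm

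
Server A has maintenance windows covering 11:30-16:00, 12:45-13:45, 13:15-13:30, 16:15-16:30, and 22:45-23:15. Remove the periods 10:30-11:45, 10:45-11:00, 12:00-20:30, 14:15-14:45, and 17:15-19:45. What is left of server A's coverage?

A, merged: 11:30-16:00, 16:15-16:30, 22:45-23:15.
B, merged: 10:30-11:45, 12:00-20:30.
11:30-16:00 minus B → 11:45-12:00.
16:15-16:30: fully covered by B → removed.
22:45-23:15: no B overlap → unchanged.

11:45-12:00, 22:45-23:15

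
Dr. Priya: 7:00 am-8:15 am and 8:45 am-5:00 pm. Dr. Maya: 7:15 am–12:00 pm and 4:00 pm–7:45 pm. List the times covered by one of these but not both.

7:00 am–7:15 am, 8:15 am–8:45 am, 12:00 pm–4:00 pm, 5:00 pm–7:45 pm

Only in the first: 7:00 am–7:15 am, 12:00 pm–4:00 pm.
Only in the second: 8:15 am–8:45 am, 5:00 pm–7:45 pm.
Together these are the periods covered by exactly one.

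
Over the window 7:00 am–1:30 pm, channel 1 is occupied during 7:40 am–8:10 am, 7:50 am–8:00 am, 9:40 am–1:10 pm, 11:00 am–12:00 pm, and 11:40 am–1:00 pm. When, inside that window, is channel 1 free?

The merged coverage is 7:40 am-8:10 am, 9:40 am-1:10 pm.
Complement within 7:00 am-1:30 pm: 7:00 am-7:40 am, 8:10 am-9:40 am, 1:10 pm-1:30 pm.

7:00 am-7:40 am, 8:10 am-9:40 am, 1:10 pm-1:30 pm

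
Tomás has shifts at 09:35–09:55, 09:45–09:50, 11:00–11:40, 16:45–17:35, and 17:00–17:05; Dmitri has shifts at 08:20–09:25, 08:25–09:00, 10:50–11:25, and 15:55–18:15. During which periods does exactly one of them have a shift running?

Merge the first list: 09:35–09:55, 11:00–11:40, 16:45–17:35.
Merge the second list: 08:20–09:25, 10:50–11:25, 15:55–18:15.
A but not B: 09:35–09:55, 11:25–11:40.
B but not A: 08:20–09:25, 10:50–11:00, 15:55–16:45, 17:35–18:15.
Combining gives A △ B.

08:20–09:25, 09:35–09:55, 10:50–11:00, 11:25–11:40, 15:55–16:45, 17:35–18:15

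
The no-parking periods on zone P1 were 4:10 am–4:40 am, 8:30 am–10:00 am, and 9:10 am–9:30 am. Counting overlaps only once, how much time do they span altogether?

2 h

Merged: 4:10 am-4:40 am, 8:30 am-10:00 am.
Lengths: 30 min + 1 h 30 min = 2 h.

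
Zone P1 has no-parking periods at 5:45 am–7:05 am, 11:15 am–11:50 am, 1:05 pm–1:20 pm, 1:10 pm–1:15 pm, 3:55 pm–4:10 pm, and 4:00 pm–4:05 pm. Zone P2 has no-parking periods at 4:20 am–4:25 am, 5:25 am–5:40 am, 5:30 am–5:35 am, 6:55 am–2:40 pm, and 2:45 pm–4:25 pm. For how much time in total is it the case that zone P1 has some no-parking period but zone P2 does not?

1 h 10 min

First set merges to 5:45 am–7:05 am, 11:15 am–11:50 am, 1:05 pm–1:20 pm, 3:55 pm–4:10 pm.
Second set merges to 4:20 am–4:25 am, 5:25 am–5:40 am, 6:55 am–2:40 pm, 2:45 pm–4:25 pm.
A \ B = 5:45 am–6:55 am.
Total: 1 h 10 min.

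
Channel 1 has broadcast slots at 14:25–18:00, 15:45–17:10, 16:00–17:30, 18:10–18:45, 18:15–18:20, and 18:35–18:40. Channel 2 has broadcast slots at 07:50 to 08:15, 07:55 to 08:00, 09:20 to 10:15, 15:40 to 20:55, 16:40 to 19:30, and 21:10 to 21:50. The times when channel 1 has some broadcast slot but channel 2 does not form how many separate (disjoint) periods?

Merge the first list: 14:25–18:00, 18:10–18:45.
Merge the second list: 07:50–08:15, 09:20–10:15, 15:40–20:55, 21:10–21:50.
A \ B = 14:25–15:40.
That is 1 disjoint piece.

1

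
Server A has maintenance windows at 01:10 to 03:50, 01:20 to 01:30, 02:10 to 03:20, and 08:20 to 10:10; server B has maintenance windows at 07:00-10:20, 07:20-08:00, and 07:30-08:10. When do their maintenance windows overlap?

08:20–10:10

First set merges to 01:10–03:50, 08:20–10:10.
Second set merges to 07:00–10:20.
01:10–03:50: no overlap with the second set.
08:20–10:10 meets the second set on 08:20–10:10.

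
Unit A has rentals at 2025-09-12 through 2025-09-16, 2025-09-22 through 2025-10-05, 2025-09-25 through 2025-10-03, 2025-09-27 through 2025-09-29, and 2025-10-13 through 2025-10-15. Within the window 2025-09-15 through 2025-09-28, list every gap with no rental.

Covered (merged): 2025-09-12 through 2025-09-16, 2025-09-22 through 2025-10-05, 2025-10-13 through 2025-10-15.
Gaps within 2025-09-15 through 2025-09-28: 2025-09-17 through 2025-09-21.

2025-09-17 through 2025-09-21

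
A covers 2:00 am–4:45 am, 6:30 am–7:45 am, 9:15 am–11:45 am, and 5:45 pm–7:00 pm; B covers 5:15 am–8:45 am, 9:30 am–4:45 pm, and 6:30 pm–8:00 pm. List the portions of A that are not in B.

2:00 am–4:45 am, 9:15 am–9:30 am, 5:45 pm–6:30 pm

2:00 am–4:45 am: nothing removed.
6:30 am–7:45 am: entirely removed.
9:15 am–11:45 am \ B = 9:15 am–9:30 am.
5:45 pm–7:00 pm \ B = 5:45 pm–6:30 pm.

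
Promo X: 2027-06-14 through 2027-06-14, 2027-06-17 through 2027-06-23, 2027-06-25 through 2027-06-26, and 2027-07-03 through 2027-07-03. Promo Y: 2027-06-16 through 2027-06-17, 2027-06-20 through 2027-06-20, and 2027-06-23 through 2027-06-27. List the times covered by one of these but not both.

2027-06-14 through 2027-06-14, 2027-06-16 through 2027-06-16, 2027-06-18 through 2027-06-19, 2027-06-21 through 2027-06-22, 2027-06-24 through 2027-06-24, 2027-06-27 through 2027-06-27, 2027-07-03 through 2027-07-03

Only in the first: 2027-06-14 through 2027-06-14, 2027-06-18 through 2027-06-19, 2027-06-21 through 2027-06-22, 2027-07-03 through 2027-07-03.
Only in the second: 2027-06-16 through 2027-06-16, 2027-06-24 through 2027-06-24, 2027-06-27 through 2027-06-27.
Together these are the periods covered by exactly one.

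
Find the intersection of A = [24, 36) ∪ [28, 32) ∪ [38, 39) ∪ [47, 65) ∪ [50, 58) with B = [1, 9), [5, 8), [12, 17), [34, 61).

A, merged: [24, 36), [38, 39), [47, 65).
B, merged: [1, 9), [12, 17), [34, 61).
[24, 36) meets the second set on [34, 36).
[38, 39) meets the second set on [38, 39).
[47, 65) meets the second set on [47, 61).

[34, 36) ∪ [38, 39) ∪ [47, 61)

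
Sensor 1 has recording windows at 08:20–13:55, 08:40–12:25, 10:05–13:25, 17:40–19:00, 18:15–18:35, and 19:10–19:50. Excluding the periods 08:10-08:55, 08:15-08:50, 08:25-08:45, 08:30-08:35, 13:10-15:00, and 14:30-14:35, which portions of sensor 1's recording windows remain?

First set merges to 08:20–13:55, 17:40–19:00, 19:10–19:50.
Second set merges to 08:10–08:55, 13:10–15:00.
08:20–13:55 with B removed leaves 08:55–13:10.
17:40–19:00 is untouched.
19:10–19:50 is untouched.

08:55–13:10, 17:40–19:00, 19:10–19:50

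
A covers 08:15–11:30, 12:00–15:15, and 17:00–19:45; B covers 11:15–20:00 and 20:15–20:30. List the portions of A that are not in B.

08:15-11:30 \ B = 08:15-11:15.
12:00-15:15: entirely removed.
17:00-19:45: entirely removed.

08:15-11:15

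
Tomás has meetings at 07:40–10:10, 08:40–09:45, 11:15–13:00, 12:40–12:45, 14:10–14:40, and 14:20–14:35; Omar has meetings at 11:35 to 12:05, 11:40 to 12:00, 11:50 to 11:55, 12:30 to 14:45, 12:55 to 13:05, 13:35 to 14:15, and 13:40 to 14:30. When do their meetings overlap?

Merge the first list: 07:40–10:10, 11:15–13:00, 14:10–14:40.
Merge the second list: 11:35–12:05, 12:30–14:45.
07:40–10:10 falls entirely outside B.
11:15–13:00 overlaps B on 11:35–12:05, 12:30–13:00.
14:10–14:40 overlaps B on 14:10–14:40.

11:35–12:05, 12:30–13:00, 14:10–14:40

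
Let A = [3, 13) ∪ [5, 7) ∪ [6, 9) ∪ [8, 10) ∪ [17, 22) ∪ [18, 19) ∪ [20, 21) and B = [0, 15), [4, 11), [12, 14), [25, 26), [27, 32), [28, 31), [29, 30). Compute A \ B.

[17, 22)

First set merges to [3, 13), [17, 22).
Second set merges to [0, 15), [25, 26), [27, 32).
[3, 13): fully covered by B → removed.
[17, 22): no B overlap → unchanged.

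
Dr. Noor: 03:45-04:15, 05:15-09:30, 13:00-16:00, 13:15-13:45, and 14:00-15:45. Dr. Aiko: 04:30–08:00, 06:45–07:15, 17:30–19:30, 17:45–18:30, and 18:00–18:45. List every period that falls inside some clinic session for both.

05:15-08:00

A, merged: 03:45-04:15, 05:15-09:30, 13:00-16:00.
B, merged: 04:30-08:00, 17:30-19:30.
03:45-04:15 falls entirely outside B.
05:15-09:30 overlaps B on 05:15-08:00.
13:00-16:00 falls entirely outside B.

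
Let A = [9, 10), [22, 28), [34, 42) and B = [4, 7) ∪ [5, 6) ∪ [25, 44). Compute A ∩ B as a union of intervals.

[25, 28) ∪ [34, 42)

Second set merges to [4, 7), [25, 44).
[9, 10) meets no B interval.
[22, 28) ∩ B → [25, 28).
[34, 42) ∩ B → [34, 42).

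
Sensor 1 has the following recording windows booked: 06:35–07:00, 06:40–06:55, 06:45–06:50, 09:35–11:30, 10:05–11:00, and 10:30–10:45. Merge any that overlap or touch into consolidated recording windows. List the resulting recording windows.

06:35–07:00, 09:35–11:30

06:40–06:55 overlaps/touches 06:35–07:00 → extend to 06:35–07:00.
06:45–06:50 overlaps/touches 06:35–07:00 → extend to 06:35–07:00.
09:35–11:30 is disjoint → start new block.
10:05–11:00 overlaps/touches 09:35–11:30 → extend to 09:35–11:30.
10:30–10:45 overlaps/touches 09:35–11:30 → extend to 09:35–11:30.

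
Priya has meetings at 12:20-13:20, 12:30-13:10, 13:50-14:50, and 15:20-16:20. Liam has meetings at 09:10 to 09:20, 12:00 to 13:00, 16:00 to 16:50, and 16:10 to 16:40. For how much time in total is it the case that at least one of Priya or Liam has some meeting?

4 h

A, merged: 12:20–13:20, 13:50–14:50, 15:20–16:20.
B, merged: 09:10–09:20, 12:00–13:00, 16:00–16:50.
A ∪ B = 09:10–09:20, 12:00–13:20, 13:50–14:50, 15:20–16:50.
Total: 10 min + 1 h 20 min + 1 h + 1 h 30 min = 4 h.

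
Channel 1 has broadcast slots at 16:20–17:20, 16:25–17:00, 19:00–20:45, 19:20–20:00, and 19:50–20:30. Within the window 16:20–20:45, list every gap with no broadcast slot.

After merging, the occupied span is 16:20-17:20, 19:00-20:45.
Uncovered inside 16:20-20:45: 17:20-19:00.

17:20-19:00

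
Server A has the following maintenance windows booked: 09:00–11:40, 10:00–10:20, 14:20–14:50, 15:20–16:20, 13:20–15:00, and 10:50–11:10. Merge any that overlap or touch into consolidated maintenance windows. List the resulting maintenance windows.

09:00–11:40, 13:20–15:00, 15:20–16:20

Sort by start: 09:00–11:40, 10:00–10:20, 10:50–11:10, 13:20–15:00, 14:20–14:50, 15:20–16:20.
10:00–10:20 overlaps/touches 09:00–11:40 → extend to 09:00–11:40.
10:50–11:10 overlaps/touches 09:00–11:40 → extend to 09:00–11:40.
13:20–15:00 is disjoint → start new block.
14:20–14:50 overlaps/touches 13:20–15:00 → extend to 13:20–15:00.
15:20–16:20 is disjoint → start new block.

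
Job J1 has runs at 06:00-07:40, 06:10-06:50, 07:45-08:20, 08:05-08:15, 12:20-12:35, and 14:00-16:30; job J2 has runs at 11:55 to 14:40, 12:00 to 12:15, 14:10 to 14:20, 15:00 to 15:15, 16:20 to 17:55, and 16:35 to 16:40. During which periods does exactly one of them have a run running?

06:00–07:40, 07:45–08:20, 11:55–12:20, 12:35–14:00, 14:40–15:00, 15:15–16:20, 16:30–17:55

A, merged: 06:00–07:40, 07:45–08:20, 12:20–12:35, 14:00–16:30.
B, merged: 11:55–14:40, 15:00–15:15, 16:20–17:55.
A \ B = 06:00–07:40, 07:45–08:20, 14:40–15:00, 15:15–16:20.
B \ A = 11:55–12:20, 12:35–14:00, 16:30–17:55.
Union of the two gives the symmetric difference.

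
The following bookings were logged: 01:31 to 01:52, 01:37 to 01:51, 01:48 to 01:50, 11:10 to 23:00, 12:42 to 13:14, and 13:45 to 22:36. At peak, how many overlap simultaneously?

3

At 01:48, 3 of the intervals are simultaneously active.
No point has more.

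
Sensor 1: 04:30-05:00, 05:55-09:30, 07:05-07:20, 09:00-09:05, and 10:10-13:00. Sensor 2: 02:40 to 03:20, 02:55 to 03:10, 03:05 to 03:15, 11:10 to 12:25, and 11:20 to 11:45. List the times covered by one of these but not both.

First set merges to 04:30–05:00, 05:55–09:30, 10:10–13:00.
Second set merges to 02:40–03:20, 11:10–12:25.
A \ B = 04:30–05:00, 05:55–09:30, 10:10–11:10, 12:25–13:00.
B \ A = 02:40–03:20.
Union of the two gives the symmetric difference.

02:40–03:20, 04:30–05:00, 05:55–09:30, 10:10–11:10, 12:25–13:00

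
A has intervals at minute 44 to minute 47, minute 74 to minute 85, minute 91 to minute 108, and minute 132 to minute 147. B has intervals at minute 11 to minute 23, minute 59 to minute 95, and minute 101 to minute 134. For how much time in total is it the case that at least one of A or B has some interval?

A ∪ B = minute 11 to minute 23, minute 44 to minute 47, minute 59 to minute 147.
Total: 12 minutes + 3 minutes + 88 minutes = 103 minutes.

103 minutes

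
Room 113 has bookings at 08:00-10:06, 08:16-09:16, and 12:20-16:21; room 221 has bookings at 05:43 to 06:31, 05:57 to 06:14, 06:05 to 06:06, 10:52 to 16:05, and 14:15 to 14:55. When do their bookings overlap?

A, merged: 08:00–10:06, 12:20–16:21.
B, merged: 05:43–06:31, 10:52–16:05.
08:00–10:06: no overlap with the second set.
12:20–16:21 meets the second set on 12:20–16:05.

12:20–16:05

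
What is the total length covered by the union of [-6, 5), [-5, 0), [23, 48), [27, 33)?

36

Merged: [-6, 5), [23, 48).
Lengths: 11 + 25 = 36.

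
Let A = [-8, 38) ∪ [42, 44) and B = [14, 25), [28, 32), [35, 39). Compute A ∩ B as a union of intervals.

[14, 25) ∪ [28, 32) ∪ [35, 38)

[-8, 38) ∩ B → [14, 25), [28, 32), [35, 38).
[42, 44) meets no B interval.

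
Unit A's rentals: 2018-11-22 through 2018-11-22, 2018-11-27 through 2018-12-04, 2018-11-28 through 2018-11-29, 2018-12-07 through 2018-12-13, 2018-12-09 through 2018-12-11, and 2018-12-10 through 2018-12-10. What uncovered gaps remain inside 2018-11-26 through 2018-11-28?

2018-11-26 through 2018-11-26

After merging, the occupied span is 2018-11-22 through 2018-11-22, 2018-11-27 through 2018-12-04, 2018-12-07 through 2018-12-13.
Uncovered inside 2018-11-26 through 2018-11-28: 2018-11-26 through 2018-11-26.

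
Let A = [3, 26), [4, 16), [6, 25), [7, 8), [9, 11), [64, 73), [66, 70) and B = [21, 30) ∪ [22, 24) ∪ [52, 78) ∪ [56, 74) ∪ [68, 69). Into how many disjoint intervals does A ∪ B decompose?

A, merged: [3, 26), [64, 73).
B, merged: [21, 30), [52, 78).
A ∪ B = [3, 30), [52, 78).
That is 2 disjoint pieces.

2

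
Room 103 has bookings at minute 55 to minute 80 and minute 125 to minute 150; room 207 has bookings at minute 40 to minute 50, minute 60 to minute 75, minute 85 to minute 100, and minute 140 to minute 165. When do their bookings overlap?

minute 60 to minute 75, minute 140 to minute 150

minute 55 to minute 80 overlaps B on minute 60 to minute 75.
minute 125 to minute 150 overlaps B on minute 140 to minute 150.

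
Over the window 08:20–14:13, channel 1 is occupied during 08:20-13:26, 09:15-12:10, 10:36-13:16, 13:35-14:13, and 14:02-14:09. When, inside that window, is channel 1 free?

13:26–13:35

The merged coverage is 08:20–13:26, 13:35–14:13.
Uncovered inside 08:20–14:13: 13:26–13:35.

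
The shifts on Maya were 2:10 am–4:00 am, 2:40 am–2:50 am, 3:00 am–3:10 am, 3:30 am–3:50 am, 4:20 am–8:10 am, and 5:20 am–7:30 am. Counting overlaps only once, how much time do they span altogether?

Merged: 2:10 am–4:00 am, 4:20 am–8:10 am.
Lengths: 1 h 50 min + 3 h 50 min = 5 h 40 min.

5 h 40 min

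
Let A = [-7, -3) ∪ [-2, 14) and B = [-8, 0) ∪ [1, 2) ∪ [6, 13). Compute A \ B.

[-7, -3): fully covered by B → removed.
[-2, 14) minus B → [0, 1), [2, 6), [13, 14).

[0, 1) ∪ [2, 6) ∪ [13, 14)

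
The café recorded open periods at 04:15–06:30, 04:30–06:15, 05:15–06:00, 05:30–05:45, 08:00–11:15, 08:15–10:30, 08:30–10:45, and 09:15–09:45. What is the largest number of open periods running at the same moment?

Sweep endpoints in order; track running count of active intervals.
Peak of 4 reached at 05:30.

4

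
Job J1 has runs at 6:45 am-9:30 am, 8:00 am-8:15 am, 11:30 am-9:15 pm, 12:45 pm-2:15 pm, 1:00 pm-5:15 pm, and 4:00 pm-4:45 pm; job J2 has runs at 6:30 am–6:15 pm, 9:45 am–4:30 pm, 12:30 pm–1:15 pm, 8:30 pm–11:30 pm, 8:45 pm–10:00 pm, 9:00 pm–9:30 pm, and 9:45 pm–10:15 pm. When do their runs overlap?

Merge the first list: 6:45 am–9:30 am, 11:30 am–9:15 pm.
Merge the second list: 6:30 am–6:15 pm, 8:30 pm–11:30 pm.
6:45 am–9:30 am overlaps B on 6:45 am–9:30 am.
11:30 am–9:15 pm overlaps B on 11:30 am–6:15 pm, 8:30 pm–9:15 pm.

6:45 am–9:30 am, 11:30 am–6:15 pm, 8:30 pm–9:15 pm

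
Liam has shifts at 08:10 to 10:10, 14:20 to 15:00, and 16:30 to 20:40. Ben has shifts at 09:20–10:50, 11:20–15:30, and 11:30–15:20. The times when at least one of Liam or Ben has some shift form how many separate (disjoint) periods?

3

Second set merges to 09:20–10:50, 11:20–15:30.
A ∪ B = 08:10–10:50, 11:20–15:30, 16:30–20:40.
That is 3 disjoint pieces.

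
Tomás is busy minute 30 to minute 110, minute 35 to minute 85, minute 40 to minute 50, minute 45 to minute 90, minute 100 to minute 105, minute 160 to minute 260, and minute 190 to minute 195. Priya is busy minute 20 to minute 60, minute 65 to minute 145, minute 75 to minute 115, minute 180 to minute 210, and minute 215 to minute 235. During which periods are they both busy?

First set merges to minute 30 to minute 110, minute 160 to minute 260.
Second set merges to minute 20 to minute 60, minute 65 to minute 145, minute 180 to minute 210, minute 215 to minute 235.
minute 30 to minute 110 ∩ B → minute 30 to minute 60, minute 65 to minute 110.
minute 160 to minute 260 ∩ B → minute 180 to minute 210, minute 215 to minute 235.

minute 30 to minute 60, minute 65 to minute 110, minute 180 to minute 210, minute 215 to minute 235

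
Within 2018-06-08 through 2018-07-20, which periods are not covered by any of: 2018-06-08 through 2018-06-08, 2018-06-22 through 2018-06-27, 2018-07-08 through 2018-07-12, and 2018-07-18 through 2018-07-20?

2018-06-09 through 2018-06-21, 2018-06-28 through 2018-07-07, 2018-07-13 through 2018-07-17

After merging, the occupied span is 2018-06-08 through 2018-06-08, 2018-06-22 through 2018-06-27, 2018-07-08 through 2018-07-12, 2018-07-18 through 2018-07-20.
Complement within 2018-06-08 through 2018-07-20: 2018-06-09 through 2018-06-21, 2018-06-28 through 2018-07-07, 2018-07-13 through 2018-07-17.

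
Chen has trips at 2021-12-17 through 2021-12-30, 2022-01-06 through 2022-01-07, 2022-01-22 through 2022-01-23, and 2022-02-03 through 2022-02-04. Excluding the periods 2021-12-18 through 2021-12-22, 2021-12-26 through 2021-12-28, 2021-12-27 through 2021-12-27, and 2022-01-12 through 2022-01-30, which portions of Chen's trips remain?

Merge the second list: 2021-12-18 through 2021-12-22, 2021-12-26 through 2021-12-28, 2022-01-12 through 2022-01-30.
2021-12-17 through 2021-12-30 \ B = 2021-12-17 through 2021-12-17, 2021-12-23 through 2021-12-25, 2021-12-29 through 2021-12-30.
2022-01-06 through 2022-01-07: nothing removed.
2022-01-22 through 2022-01-23: entirely removed.
2022-02-03 through 2022-02-04: nothing removed.

2021-12-17 through 2021-12-17, 2021-12-23 through 2021-12-25, 2021-12-29 through 2021-12-30, 2022-01-06 through 2022-01-07, 2022-02-03 through 2022-02-04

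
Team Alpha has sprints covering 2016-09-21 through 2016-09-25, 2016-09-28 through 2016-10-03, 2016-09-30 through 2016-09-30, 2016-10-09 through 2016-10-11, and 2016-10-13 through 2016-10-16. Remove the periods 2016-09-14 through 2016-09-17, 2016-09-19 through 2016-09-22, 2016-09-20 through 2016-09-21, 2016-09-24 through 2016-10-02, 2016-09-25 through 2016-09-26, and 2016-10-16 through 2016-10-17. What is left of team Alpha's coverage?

Merge the first list: 2016-09-21 through 2016-09-25, 2016-09-28 through 2016-10-03, 2016-10-09 through 2016-10-11, 2016-10-13 through 2016-10-16.
Merge the second list: 2016-09-14 through 2016-09-17, 2016-09-19 through 2016-09-22, 2016-09-24 through 2016-10-02, 2016-10-16 through 2016-10-17.
2016-09-21 through 2016-09-25 with B removed leaves 2016-09-23 through 2016-09-23.
2016-09-28 through 2016-10-03 with B removed leaves 2016-10-03 through 2016-10-03.
2016-10-09 through 2016-10-11 is untouched.
2016-10-13 through 2016-10-16 with B removed leaves 2016-10-13 through 2016-10-15.

2016-09-23 through 2016-09-23, 2016-10-03 through 2016-10-03, 2016-10-09 through 2016-10-11, 2016-10-13 through 2016-10-15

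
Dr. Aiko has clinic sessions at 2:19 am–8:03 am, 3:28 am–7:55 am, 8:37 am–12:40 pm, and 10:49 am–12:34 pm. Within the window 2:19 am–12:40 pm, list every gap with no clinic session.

The merged coverage is 2:19 am–8:03 am, 8:37 am–12:40 pm.
Complement within 2:19 am–12:40 pm: 8:03 am–8:37 am.

8:03 am–8:37 am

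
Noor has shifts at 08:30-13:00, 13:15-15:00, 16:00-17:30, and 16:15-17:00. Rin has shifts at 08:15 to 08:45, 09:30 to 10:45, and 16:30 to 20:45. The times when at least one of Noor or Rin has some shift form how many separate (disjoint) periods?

3

Merge the first list: 08:30-13:00, 13:15-15:00, 16:00-17:30.
A ∪ B = 08:15-13:00, 13:15-15:00, 16:00-20:45.
That is 3 disjoint pieces.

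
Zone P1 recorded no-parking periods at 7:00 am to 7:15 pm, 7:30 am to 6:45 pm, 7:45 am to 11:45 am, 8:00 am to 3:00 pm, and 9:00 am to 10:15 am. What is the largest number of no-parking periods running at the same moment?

5

At 9:00 am, 5 of the intervals are simultaneously active.
No point has more.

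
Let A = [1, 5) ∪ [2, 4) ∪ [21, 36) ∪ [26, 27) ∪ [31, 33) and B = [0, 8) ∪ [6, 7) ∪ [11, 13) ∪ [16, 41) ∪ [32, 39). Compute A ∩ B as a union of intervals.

First set merges to [1, 5), [21, 36).
Second set merges to [0, 8), [11, 13), [16, 41).
[1, 5) ∩ B → [1, 5).
[21, 36) ∩ B → [21, 36).

[1, 5) ∪ [21, 36)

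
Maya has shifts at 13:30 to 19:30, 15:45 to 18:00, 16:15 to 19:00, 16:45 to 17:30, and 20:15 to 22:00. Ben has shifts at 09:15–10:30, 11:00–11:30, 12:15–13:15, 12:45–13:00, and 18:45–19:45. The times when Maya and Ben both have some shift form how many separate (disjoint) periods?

1

A, merged: 13:30–19:30, 20:15–22:00.
B, merged: 09:15–10:30, 11:00–11:30, 12:15–13:15, 18:45–19:45.
A ∩ B = 18:45–19:30.
That is 1 disjoint piece.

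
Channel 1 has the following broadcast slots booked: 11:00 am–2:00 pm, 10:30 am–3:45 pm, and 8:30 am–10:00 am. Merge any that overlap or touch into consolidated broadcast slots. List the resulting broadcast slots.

8:30 am-10:00 am, 10:30 am-3:45 pm

Sort by start: 8:30 am-10:00 am, 10:30 am-3:45 pm, 11:00 am-2:00 pm.
10:30 am-3:45 pm is disjoint → start new block.
11:00 am-2:00 pm overlaps/touches 10:30 am-3:45 pm → extend to 10:30 am-3:45 pm.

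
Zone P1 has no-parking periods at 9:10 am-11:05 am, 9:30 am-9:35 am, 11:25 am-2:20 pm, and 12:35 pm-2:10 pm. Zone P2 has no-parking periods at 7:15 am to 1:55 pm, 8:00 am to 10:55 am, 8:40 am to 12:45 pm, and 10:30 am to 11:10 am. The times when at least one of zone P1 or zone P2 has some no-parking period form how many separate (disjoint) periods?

1

Merge the first list: 9:10 am–11:05 am, 11:25 am–2:20 pm.
Merge the second list: 7:15 am–1:55 pm.
A ∪ B = 7:15 am–2:20 pm.
That is 1 disjoint piece.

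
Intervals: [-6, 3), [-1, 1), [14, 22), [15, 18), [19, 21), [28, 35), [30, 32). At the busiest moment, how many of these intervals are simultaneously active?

At -1, 2 of the intervals are simultaneously active.
No point has more.

2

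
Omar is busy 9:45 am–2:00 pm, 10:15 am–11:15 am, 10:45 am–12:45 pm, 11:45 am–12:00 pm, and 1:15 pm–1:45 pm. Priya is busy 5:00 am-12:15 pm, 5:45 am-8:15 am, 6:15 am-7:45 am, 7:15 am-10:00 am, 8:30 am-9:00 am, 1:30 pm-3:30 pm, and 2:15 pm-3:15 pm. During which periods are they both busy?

First set merges to 9:45 am–2:00 pm.
Second set merges to 5:00 am–12:15 pm, 1:30 pm–3:30 pm.
9:45 am–2:00 pm overlaps B on 9:45 am–12:15 pm, 1:30 pm–2:00 pm.

9:45 am–12:15 pm, 1:30 pm–2:00 pm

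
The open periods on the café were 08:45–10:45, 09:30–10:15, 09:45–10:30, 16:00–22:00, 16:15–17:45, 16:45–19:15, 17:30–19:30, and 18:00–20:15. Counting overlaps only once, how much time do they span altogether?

Merged: 08:45–10:45, 16:00–22:00.
Lengths: 2 h + 6 h = 8 h.

8 h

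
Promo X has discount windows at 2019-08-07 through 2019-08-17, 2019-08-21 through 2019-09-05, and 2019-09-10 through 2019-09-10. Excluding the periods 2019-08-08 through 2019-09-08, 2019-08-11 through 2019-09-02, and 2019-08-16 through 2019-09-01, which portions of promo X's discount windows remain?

2019-08-07 through 2019-08-07, 2019-09-10 through 2019-09-10

Second set merges to 2019-08-08 through 2019-09-08.
2019-08-07 through 2019-08-17 with B removed leaves 2019-08-07 through 2019-08-07.
2019-08-21 through 2019-09-05 lies entirely inside B → drops out.
2019-09-10 through 2019-09-10 is untouched.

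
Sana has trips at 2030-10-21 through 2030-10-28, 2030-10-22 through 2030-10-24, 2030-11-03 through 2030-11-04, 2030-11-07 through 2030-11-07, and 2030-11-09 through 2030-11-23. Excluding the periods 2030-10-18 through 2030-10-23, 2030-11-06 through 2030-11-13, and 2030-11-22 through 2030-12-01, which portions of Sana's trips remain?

A, merged: 2030-10-21 through 2030-10-28, 2030-11-03 through 2030-11-04, 2030-11-07 through 2030-11-07, 2030-11-09 through 2030-11-23.
2030-10-21 through 2030-10-28 with B removed leaves 2030-10-24 through 2030-10-28.
2030-11-03 through 2030-11-04 is untouched.
2030-11-07 through 2030-11-07 lies entirely inside B → drops out.
2030-11-09 through 2030-11-23 with B removed leaves 2030-11-14 through 2030-11-21.

2030-10-24 through 2030-10-28, 2030-11-03 through 2030-11-04, 2030-11-14 through 2030-11-21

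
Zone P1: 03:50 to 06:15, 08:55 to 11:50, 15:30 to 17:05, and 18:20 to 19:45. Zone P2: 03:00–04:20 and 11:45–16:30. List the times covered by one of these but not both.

03:00–03:50, 04:20–06:15, 08:55–11:45, 11:50–15:30, 16:30–17:05, 18:20–19:45

A \ B = 04:20–06:15, 08:55–11:45, 16:30–17:05, 18:20–19:45.
B \ A = 03:00–03:50, 11:50–15:30.
Union of the two gives the symmetric difference.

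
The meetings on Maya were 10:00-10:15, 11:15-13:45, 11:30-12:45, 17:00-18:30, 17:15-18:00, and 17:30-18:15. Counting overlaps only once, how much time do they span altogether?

Merged: 10:00–10:15, 11:15–13:45, 17:00–18:30.
Lengths: 15 min + 2 h 30 min + 1 h 30 min = 4 h 15 min.

4 h 15 min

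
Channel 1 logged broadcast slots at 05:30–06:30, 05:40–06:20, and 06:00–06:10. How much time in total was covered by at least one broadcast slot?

Merged: 05:30–06:30.
Length: 1 h.

1 h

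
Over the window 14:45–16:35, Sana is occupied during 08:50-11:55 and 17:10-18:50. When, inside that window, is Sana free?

14:45-16:35

After merging, the occupied span is 08:50-11:55, 17:10-18:50.
Complement within 14:45-16:35: 14:45-16:35.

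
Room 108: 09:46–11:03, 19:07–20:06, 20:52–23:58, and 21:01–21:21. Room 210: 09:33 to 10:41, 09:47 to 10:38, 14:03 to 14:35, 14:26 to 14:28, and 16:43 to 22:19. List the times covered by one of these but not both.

A, merged: 09:46–11:03, 19:07–20:06, 20:52–23:58.
B, merged: 09:33–10:41, 14:03–14:35, 16:43–22:19.
A \ B = 10:41–11:03, 22:19–23:58.
B \ A = 09:33–09:46, 14:03–14:35, 16:43–19:07, 20:06–20:52.
Union of the two gives the symmetric difference.

09:33–09:46, 10:41–11:03, 14:03–14:35, 16:43–19:07, 20:06–20:52, 22:19–23:58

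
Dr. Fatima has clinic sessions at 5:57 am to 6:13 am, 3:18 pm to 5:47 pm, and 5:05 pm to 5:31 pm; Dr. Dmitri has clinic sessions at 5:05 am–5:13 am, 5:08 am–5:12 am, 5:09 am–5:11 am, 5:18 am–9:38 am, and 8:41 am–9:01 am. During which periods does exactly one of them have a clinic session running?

5:05 am–5:13 am, 5:18 am–5:57 am, 6:13 am–9:38 am, 3:18 pm–5:47 pm

First set merges to 5:57 am–6:13 am, 3:18 pm–5:47 pm.
Second set merges to 5:05 am–5:13 am, 5:18 am–9:38 am.
A \ B = 3:18 pm–5:47 pm.
B \ A = 5:05 am–5:13 am, 5:18 am–5:57 am, 6:13 am–9:38 am.
Union of the two gives the symmetric difference.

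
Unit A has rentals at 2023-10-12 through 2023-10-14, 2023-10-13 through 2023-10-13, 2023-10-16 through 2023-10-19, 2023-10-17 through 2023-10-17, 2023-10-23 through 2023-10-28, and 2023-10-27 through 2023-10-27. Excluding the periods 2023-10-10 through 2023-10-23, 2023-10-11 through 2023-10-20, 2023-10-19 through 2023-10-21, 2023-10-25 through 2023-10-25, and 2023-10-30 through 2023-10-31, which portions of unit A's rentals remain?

2023-10-24 through 2023-10-24, 2023-10-26 through 2023-10-28

First set merges to 2023-10-12 through 2023-10-14, 2023-10-16 through 2023-10-19, 2023-10-23 through 2023-10-28.
Second set merges to 2023-10-10 through 2023-10-23, 2023-10-25 through 2023-10-25, 2023-10-30 through 2023-10-31.
2023-10-12 through 2023-10-14 lies entirely inside B → drops out.
2023-10-16 through 2023-10-19 lies entirely inside B → drops out.
2023-10-23 through 2023-10-28 with B removed leaves 2023-10-24 through 2023-10-24, 2023-10-26 through 2023-10-28.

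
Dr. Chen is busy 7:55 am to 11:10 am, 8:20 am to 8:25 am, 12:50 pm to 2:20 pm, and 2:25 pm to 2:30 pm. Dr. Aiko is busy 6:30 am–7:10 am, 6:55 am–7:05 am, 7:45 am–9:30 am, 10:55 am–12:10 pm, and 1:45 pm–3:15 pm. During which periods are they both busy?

Merge the first list: 7:55 am–11:10 am, 12:50 pm–2:20 pm, 2:25 pm–2:30 pm.
Merge the second list: 6:30 am–7:10 am, 7:45 am–9:30 am, 10:55 am–12:10 pm, 1:45 pm–3:15 pm.
7:55 am–11:10 am meets the second set on 7:55 am–9:30 am, 10:55 am–11:10 am.
12:50 pm–2:20 pm meets the second set on 1:45 pm–2:20 pm.
2:25 pm–2:30 pm meets the second set on 2:25 pm–2:30 pm.

7:55 am–9:30 am, 10:55 am–11:10 am, 1:45 pm–2:20 pm, 2:25 pm–2:30 pm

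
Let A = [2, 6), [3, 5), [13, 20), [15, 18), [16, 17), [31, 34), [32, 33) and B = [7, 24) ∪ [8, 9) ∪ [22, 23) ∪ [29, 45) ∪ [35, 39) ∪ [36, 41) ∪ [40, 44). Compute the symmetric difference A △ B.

A, merged: [2, 6), [13, 20), [31, 34).
B, merged: [7, 24), [29, 45).
A \ B = [2, 6).
B \ A = [7, 13), [20, 24), [29, 31), [34, 45).
Union of the two gives the symmetric difference.

[2, 6) ∪ [7, 13) ∪ [20, 24) ∪ [29, 31) ∪ [34, 45)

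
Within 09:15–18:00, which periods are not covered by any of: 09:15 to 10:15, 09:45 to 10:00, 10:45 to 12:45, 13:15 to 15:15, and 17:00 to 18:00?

10:15-10:45, 12:45-13:15, 15:15-17:00

Covered (merged): 09:15-10:15, 10:45-12:45, 13:15-15:15, 17:00-18:00.
Complement within 09:15-18:00: 10:15-10:45, 12:45-13:15, 15:15-17:00.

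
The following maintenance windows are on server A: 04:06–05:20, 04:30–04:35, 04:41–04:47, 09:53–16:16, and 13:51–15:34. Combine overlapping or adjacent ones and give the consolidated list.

04:06–05:20, 09:53–16:16

04:30–04:35 overlaps/touches 04:06–05:20 → extend to 04:06–05:20.
04:41–04:47 overlaps/touches 04:06–05:20 → extend to 04:06–05:20.
09:53–16:16 is disjoint → start new block.
13:51–15:34 overlaps/touches 09:53–16:16 → extend to 09:53–16:16.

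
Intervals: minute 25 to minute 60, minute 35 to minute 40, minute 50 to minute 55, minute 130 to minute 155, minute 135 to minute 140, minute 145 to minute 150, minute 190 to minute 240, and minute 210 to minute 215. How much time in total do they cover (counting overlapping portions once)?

Merged: minute 25 to minute 60, minute 130 to minute 155, minute 190 to minute 240.
Lengths: 35 minutes + 25 minutes + 50 minutes = 110 minutes.

110 minutes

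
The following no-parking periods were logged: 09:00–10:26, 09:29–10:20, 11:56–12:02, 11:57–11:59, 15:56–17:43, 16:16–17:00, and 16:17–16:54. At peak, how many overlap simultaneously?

Sweep endpoints in order; track running count of active intervals.
Peak of 3 reached at 16:17.

3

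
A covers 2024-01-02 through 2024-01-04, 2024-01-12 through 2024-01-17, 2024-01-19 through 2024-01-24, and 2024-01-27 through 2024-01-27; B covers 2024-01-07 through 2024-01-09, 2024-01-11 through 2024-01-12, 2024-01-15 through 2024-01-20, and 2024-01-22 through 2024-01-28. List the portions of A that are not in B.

2024-01-02 through 2024-01-04, 2024-01-13 through 2024-01-14, 2024-01-21 through 2024-01-21

2024-01-02 through 2024-01-04 is untouched.
2024-01-12 through 2024-01-17 with B removed leaves 2024-01-13 through 2024-01-14.
2024-01-19 through 2024-01-24 with B removed leaves 2024-01-21 through 2024-01-21.
2024-01-27 through 2024-01-27 lies entirely inside B → drops out.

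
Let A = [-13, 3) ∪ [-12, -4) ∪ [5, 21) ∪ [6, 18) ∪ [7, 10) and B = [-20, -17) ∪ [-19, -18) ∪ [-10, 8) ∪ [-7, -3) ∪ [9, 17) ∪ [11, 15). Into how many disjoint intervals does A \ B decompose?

3

A, merged: [-13, 3), [5, 21).
B, merged: [-20, -17), [-10, 8), [9, 17).
A \ B = [-13, -10), [8, 9), [17, 21).
That is 3 disjoint pieces.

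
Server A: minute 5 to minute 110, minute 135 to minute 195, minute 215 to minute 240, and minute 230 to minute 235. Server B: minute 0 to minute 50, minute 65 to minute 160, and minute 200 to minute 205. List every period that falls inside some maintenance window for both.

minute 5 to minute 50, minute 65 to minute 110, minute 135 to minute 160

First set merges to minute 5 to minute 110, minute 135 to minute 195, minute 215 to minute 240.
minute 5 to minute 110 meets the second set on minute 5 to minute 50, minute 65 to minute 110.
minute 135 to minute 195 meets the second set on minute 135 to minute 160.
minute 215 to minute 240: no overlap with the second set.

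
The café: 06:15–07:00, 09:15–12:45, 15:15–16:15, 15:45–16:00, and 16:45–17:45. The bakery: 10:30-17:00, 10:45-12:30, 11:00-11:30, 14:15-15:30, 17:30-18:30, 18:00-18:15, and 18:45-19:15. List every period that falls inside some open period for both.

10:30–12:45, 15:15–16:15, 16:45–17:00, 17:30–17:45

First set merges to 06:15–07:00, 09:15–12:45, 15:15–16:15, 16:45–17:45.
Second set merges to 10:30–17:00, 17:30–18:30, 18:45–19:15.
06:15–07:00 falls entirely outside B.
09:15–12:45 overlaps B on 10:30–12:45.
15:15–16:15 overlaps B on 15:15–16:15.
16:45–17:45 overlaps B on 16:45–17:00, 17:30–17:45.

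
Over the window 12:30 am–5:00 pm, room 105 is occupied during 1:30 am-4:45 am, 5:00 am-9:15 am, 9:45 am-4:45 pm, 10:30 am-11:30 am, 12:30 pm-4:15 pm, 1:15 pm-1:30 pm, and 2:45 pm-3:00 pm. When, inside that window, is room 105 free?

12:30 am–1:30 am, 4:45 am–5:00 am, 9:15 am–9:45 am, 4:45 pm–5:00 pm

Covered (merged): 1:30 am–4:45 am, 5:00 am–9:15 am, 9:45 am–4:45 pm.
Uncovered inside 12:30 am–5:00 pm: 12:30 am–1:30 am, 4:45 am–5:00 am, 9:15 am–9:45 am, 4:45 pm–5:00 pm.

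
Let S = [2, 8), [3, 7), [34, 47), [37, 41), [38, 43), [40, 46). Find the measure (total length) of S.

19

Merged: [2, 8), [34, 47).
Lengths: 6 + 13 = 19.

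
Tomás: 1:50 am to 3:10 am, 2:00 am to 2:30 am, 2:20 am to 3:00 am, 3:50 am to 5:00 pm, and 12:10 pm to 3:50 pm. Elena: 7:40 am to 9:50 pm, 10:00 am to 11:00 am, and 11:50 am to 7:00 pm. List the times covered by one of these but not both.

1:50 am–3:10 am, 3:50 am–7:40 am, 5:00 pm–9:50 pm

First set merges to 1:50 am–3:10 am, 3:50 am–5:00 pm.
Second set merges to 7:40 am–9:50 pm.
A \ B = 1:50 am–3:10 am, 3:50 am–7:40 am.
B \ A = 5:00 pm–9:50 pm.
Union of the two gives the symmetric difference.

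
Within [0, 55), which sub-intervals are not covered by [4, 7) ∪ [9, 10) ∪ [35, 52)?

[0, 4) ∪ [7, 9) ∪ [10, 35) ∪ [52, 55)

Covered (merged): [4, 7), [9, 10), [35, 52).
Complement within [0, 55): [0, 4), [7, 9), [10, 35), [52, 55).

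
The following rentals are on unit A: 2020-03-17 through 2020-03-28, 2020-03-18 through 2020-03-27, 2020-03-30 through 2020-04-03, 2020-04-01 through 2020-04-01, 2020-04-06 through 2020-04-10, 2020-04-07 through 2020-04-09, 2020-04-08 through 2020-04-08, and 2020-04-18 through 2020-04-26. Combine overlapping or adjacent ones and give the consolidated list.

2020-03-18 through 2020-03-27 overlaps/touches 2020-03-17 through 2020-03-28 → extend to 2020-03-17 through 2020-03-28.
2020-03-30 through 2020-04-03 is disjoint → start new block.
2020-04-01 through 2020-04-01 overlaps/touches 2020-03-30 through 2020-04-03 → extend to 2020-03-30 through 2020-04-03.
2020-04-06 through 2020-04-10 is disjoint → start new block.
2020-04-07 through 2020-04-09 overlaps/touches 2020-04-06 through 2020-04-10 → extend to 2020-04-06 through 2020-04-10.
2020-04-08 through 2020-04-08 overlaps/touches 2020-04-06 through 2020-04-10 → extend to 2020-04-06 through 2020-04-10.
2020-04-18 through 2020-04-26 is disjoint → start new block.

2020-03-17 through 2020-03-28, 2020-03-30 through 2020-04-03, 2020-04-06 through 2020-04-10, 2020-04-18 through 2020-04-26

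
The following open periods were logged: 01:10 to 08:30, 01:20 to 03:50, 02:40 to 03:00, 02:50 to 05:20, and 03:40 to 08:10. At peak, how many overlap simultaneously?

4

Sweep endpoints in order; track running count of active intervals.
Peak of 4 reached at 02:50.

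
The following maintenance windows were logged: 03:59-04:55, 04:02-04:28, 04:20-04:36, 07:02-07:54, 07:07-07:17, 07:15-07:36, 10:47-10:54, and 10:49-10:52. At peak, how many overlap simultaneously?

3

Sweep endpoints in order; track running count of active intervals.
Peak of 3 reached at 04:20.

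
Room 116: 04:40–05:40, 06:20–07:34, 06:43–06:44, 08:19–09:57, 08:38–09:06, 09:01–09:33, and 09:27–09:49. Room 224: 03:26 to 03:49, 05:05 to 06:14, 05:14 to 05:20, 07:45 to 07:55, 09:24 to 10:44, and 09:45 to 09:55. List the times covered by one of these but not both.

Merge the first list: 04:40–05:40, 06:20–07:34, 08:19–09:57.
Merge the second list: 03:26–03:49, 05:05–06:14, 07:45–07:55, 09:24–10:44.
Only in the first: 04:40–05:05, 06:20–07:34, 08:19–09:24.
Only in the second: 03:26–03:49, 05:40–06:14, 07:45–07:55, 09:57–10:44.
Together these are the periods covered by exactly one.

03:26–03:49, 04:40–05:05, 05:40–06:14, 06:20–07:34, 07:45–07:55, 08:19–09:24, 09:57–10:44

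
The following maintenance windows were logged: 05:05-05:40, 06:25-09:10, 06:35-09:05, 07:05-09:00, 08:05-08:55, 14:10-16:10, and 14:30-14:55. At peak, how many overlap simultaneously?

At 08:05, 4 of the intervals are simultaneously active.
No point has more.

4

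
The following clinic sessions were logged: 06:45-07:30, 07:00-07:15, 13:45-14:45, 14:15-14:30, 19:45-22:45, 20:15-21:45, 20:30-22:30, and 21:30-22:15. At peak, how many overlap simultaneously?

At 21:30, 4 of the intervals are simultaneously active.
No point has more.

4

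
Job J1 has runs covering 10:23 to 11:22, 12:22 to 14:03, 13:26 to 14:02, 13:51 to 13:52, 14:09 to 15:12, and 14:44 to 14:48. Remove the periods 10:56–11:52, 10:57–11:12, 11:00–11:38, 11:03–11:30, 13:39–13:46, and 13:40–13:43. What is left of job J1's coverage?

A, merged: 10:23–11:22, 12:22–14:03, 14:09–15:12.
B, merged: 10:56–11:52, 13:39–13:46.
10:23–11:22 \ B = 10:23–10:56.
12:22–14:03 \ B = 12:22–13:39, 13:46–14:03.
14:09–15:12: nothing removed.

10:23–10:56, 12:22–13:39, 13:46–14:03, 14:09–15:12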